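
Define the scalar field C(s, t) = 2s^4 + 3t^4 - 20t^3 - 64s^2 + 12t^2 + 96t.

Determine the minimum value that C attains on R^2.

C(s,t) separates as P(s) + Q(t), so its minimum is min P + min Q.
P'(s) = 8s(s - 4)(s + 4) vanishes at s ∈ {-4, 0, 4}; Q'(t) = 12(t - 4)(t - 2)(t + 1) vanishes at t ∈ {-1, 2, 4}.
Local minima of P (where P''>0): P(-4)=-512, P(4)=-512. Local minima of Q: Q(-1)=-61, Q(4)=64.
So the global minimum of C is P(-4) + Q(-1) = -512 − 61 = -573, attained at (-4, -1).

-573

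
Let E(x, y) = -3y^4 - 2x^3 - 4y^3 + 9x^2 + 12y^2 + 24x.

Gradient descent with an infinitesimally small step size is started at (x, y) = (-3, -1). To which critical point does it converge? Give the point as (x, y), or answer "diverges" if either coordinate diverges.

(-1, 0)

E is separable, so gradient descent decouples: x follows -∂E/∂x, y follows -∂E/∂y.
∂E/∂x = -6(x - 4)(x + 1); at x=-3 this is -84, so x increases.
∂E/∂y = -12y(y - 1)(y + 2); at y=-1 this is -24, so y increases.
x converges to its nearest critical value -1 (a local min of the x-part); y converges to 0. The iterate converges to (-1, 0).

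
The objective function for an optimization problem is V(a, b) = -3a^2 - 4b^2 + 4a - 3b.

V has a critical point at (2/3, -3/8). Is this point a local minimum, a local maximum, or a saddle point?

The Hessian of V is constant: H = [[-6, 0], [0, -8]].
det(H) = (-6)·(-8) − 0² = 48.
det(H) > 0 and tr(H) = -14 < 0, so H is negative definite and the point is a local maximum.

local maximum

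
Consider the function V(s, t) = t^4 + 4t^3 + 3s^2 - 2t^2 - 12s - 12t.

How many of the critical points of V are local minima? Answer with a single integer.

V separates as a function of s plus a function of t, so ∇V=0 decouples.
∂V/∂s = 6(s - 2) = 0 at s ∈ {2}; ∂V/∂t = 4(t - 1)(t + 1)(t + 3) = 0 at t ∈ {-3, -1, 1}.
The Hessian is diagonal: diag(V_ss, V_tt). Second derivatives: V_ss(2)=6; V_tt(-3)=32, V_tt(-1)=-16, V_tt(1)=32.
Local minima occur where both diagonal entries positive: (2, -3), (2, 1). Count: 2.

2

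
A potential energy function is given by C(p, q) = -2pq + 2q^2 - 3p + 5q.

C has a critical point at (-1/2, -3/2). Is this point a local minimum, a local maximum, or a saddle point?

saddle point

The Hessian of C is constant: H = [[0, -2], [-2, 4]].
det(H) = 0·4 − (-2)² = -4.
Since det(H) < 0, H is indefinite and the critical point is a saddle point.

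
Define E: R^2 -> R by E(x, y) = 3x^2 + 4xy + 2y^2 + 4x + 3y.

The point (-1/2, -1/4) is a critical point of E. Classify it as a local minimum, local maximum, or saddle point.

local minimum

The Hessian of E is constant: H = [[6, 4], [4, 4]].
det(H) = 6·4 − 4² = 8.
det(H) > 0 and tr(H) = 10 > 0, so H is positive definite and the point is a local minimum.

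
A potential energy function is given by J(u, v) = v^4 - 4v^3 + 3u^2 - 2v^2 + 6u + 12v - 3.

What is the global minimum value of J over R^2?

J(u,v) separates as P(u) + Q(v) − 3, so its minimum is min P + min Q − 3.
P'(u) = 6u + 6 vanishes at u ∈ {-1}; Q'(v) = 4(v - 3)(v - 1)(v + 1) vanishes at v ∈ {-1, 1, 3}.
Local minima of P (where P''>0): P(-1)=-3. Local minima of Q: Q(-1)=-9, Q(3)=-9.
So the global minimum of J is P(-1) + Q(-1) − 3 = -3 − 9 − 3 = -15, attained at (-1, -1).

-15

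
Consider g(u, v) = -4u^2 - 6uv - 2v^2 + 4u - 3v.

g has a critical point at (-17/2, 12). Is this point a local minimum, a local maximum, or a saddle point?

The Hessian of g is constant: H = [[-8, -6], [-6, -4]].
det(H) = (-8)·(-4) − (-6)² = -4.
Since det(H) < 0, H is indefinite and the critical point is a saddle point.

saddle point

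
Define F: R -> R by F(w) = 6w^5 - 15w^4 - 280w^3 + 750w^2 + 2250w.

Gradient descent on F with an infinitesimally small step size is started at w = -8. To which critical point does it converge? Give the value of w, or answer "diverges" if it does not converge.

diverges

F'(w) = 30(w - 5)(w - 3)(w + 1)(w + 5), so F'(-8) = 90090.
Gradient descent moves in the -F' direction, i.e. w is decreasing.
There is no critical point below w=-8, and F' keeps the same sign, so the iterate runs off to −∞.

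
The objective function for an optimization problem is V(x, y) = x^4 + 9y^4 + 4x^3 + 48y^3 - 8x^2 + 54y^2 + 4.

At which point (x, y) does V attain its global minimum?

(-4, -3)

V(x,y) separates as P(x) + Q(y) + 4, so its minimum is min P + min Q + 4.
P'(x) = 4x(x - 1)(x + 4) vanishes at x ∈ {-4, 0, 1}; Q'(y) = 36y(y + 1)(y + 3) vanishes at y ∈ {-3, -1, 0}.
Local minima of P (where P''>0): P(-4)=-128, P(1)=-3. Local minima of Q: Q(-3)=-81, Q(0)=0.
So the global minimum of V is P(-4) + Q(-3) + 4 = -128 − 81 + 4 = -205, attained at (-4, -3).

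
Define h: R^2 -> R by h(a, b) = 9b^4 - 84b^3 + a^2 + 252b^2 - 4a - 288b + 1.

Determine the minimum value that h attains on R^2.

h(a,b) separates as P(a) + Q(b) + 1, so its minimum is min P + min Q + 1.
P'(a) = 2a - 4 vanishes at a ∈ {2}; Q'(b) = 36(b - 4)(b - 2)(b - 1) vanishes at b ∈ {1, 2, 4}.
Local minima of P (where P''>0): P(2)=-4. Local minima of Q: Q(1)=-111, Q(4)=-192.
So the global minimum of h is P(2) + Q(4) + 1 = -4 − 192 + 1 = -195, attained at (2, 4).

-195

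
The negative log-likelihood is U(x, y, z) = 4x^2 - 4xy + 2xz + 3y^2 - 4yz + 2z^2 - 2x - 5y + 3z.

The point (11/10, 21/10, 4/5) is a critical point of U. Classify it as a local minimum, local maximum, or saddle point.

local minimum

The Hessian is constant: H = [[8, -4, 2], [-4, 6, -4], [2, -4, 4]].
Leading principal minors: Δ₁ = 8, Δ₂ = 32, Δ₃ = 40.
All leading minors are positive, so H is positive definite: a local minimum.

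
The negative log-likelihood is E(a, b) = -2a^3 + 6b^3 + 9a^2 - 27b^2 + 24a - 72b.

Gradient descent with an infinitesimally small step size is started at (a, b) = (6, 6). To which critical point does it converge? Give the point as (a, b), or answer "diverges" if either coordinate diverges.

E is separable, so gradient descent decouples: a follows -∂E/∂a, b follows -∂E/∂b.
∂E/∂a = -6(a - 4)(a + 1); at a=6 this is -84, so a increases.
∂E/∂b = 18(b - 4)(b + 1); at b=6 this is 252, so b decreases.
The a-coordinate has no critical point in that direction and runs off to infinity.

diverges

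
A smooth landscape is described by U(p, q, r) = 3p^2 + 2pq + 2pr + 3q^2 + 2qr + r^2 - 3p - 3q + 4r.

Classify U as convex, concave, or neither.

convex

U is quadratic, so its Hessian is the constant matrix H = [[6, 2, 2], [2, 6, 2], [2, 2, 2]].
Leading principal minors: 6, 32, 32.
All positive ⇒ H ≻ 0 ⇒ convex.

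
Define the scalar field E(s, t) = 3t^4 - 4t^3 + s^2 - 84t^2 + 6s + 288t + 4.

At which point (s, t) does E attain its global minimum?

(-3, -4)

E(s,t) separates as P(s) + Q(t) + 4, so its minimum is min P + min Q + 4.
P'(s) = 2s + 6 vanishes at s ∈ {-3}; Q'(t) = 12(t - 3)(t - 2)(t + 4) vanishes at t ∈ {-4, 2, 3}.
Local minima of P (where P''>0): P(-3)=-9. Local minima of Q: Q(-4)=-1472, Q(3)=243.
So the global minimum of E is P(-3) + Q(-4) + 4 = -9 − 1472 + 4 = -1477, attained at (-3, -4).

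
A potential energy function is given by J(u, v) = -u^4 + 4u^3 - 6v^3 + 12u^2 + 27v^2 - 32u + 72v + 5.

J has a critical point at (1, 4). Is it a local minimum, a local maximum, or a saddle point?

saddle point

The mixed partial ∂²J/∂u∂v is 0, so the Hessian at any point is diag(J_uu, J_vv) = diag(12(-u^2 + 2u + 2), 18(-2v + 3)).
At (1, 4): H = diag(36, -90).
The eigenvalues have opposite signs, so H is indefinite: a saddle point.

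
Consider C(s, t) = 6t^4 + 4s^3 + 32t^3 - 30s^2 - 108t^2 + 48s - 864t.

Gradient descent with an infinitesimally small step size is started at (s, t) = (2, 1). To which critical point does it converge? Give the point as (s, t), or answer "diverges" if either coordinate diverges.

(4, 3)

C is separable, so gradient descent decouples: s follows -∂C/∂s, t follows -∂C/∂t.
∂C/∂s = 12(s - 4)(s - 1); at s=2 this is -24, so s increases.
∂C/∂t = 24(t - 3)(t + 3)(t + 4); at t=1 this is -960, so t increases.
s converges to its nearest critical value 4 (a local min of the s-part); t converges to 3. The iterate converges to (4, 3).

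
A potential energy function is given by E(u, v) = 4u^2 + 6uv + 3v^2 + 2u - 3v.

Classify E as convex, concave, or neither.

convex

E is quadratic, so its Hessian is the constant matrix H = [[8, 6], [6, 6]].
det(H) = 12, tr(H) = 14.
det(H) > 0 and tr(H) > 0, so H is positive definite everywhere: convex.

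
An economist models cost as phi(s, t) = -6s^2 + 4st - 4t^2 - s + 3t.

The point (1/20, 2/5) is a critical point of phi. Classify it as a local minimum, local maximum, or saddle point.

local maximum

The Hessian of phi is constant: H = [[-12, 4], [4, -8]].
det(H) = (-12)·(-8) − 4² = 80.
det(H) > 0 and tr(H) = -20 < 0, so H is negative definite and the point is a local maximum.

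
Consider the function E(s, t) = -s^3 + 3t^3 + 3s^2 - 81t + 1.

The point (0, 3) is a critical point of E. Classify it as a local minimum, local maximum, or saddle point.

The mixed partial ∂²E/∂s∂t is 0, so the Hessian at any point is diag(E_ss, E_tt) = diag(6(-s + 1), 18t).
At (0, 3): H = diag(6, 54).
Both eigenvalues are positive, so H is positive definite: a local minimum.

local minimum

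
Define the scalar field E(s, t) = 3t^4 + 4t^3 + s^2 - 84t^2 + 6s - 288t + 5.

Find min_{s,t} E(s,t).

E(s,t) separates as P(s) + Q(t) + 5, so its minimum is min P + min Q + 5.
P'(s) = 2s + 6 vanishes at s ∈ {-3}; Q'(t) = 12(t - 4)(t + 2)(t + 3) vanishes at t ∈ {-3, -2, 4}.
Local minima of P (where P''>0): P(-3)=-9. Local minima of Q: Q(-3)=243, Q(4)=-1472.
So the global minimum of E is P(-3) + Q(4) + 5 = -9 − 1472 + 5 = -1476, attained at (-3, 4).

-1476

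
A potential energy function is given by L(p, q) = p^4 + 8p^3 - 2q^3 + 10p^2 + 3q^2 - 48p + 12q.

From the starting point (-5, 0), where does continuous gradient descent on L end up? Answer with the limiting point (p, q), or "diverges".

L is separable, so gradient descent decouples: p follows -∂L/∂p, q follows -∂L/∂q.
∂L/∂p = 4(p - 1)(p + 3)(p + 4); at p=-5 this is -48, so p increases.
∂L/∂q = -6(q - 2)(q + 1); at q=0 this is 12, so q decreases.
p converges to its nearest critical value -4 (a local min of the p-part); q converges to -1. The iterate converges to (-4, -1).

(-4, -1)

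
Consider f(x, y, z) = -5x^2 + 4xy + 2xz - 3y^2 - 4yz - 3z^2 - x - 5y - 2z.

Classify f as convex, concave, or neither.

concave

f is quadratic, so its Hessian is the constant matrix H = [[-10, 4, 2], [4, -6, -4], [2, -4, -6]].
Leading principal minors: -10, 44, -144.
Signs alternate −, +, − ⇒ H ≺ 0 ⇒ concave.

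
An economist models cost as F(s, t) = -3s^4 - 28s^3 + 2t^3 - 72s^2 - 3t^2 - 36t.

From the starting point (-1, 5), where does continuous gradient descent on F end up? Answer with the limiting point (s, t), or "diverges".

(-3, 3)

F is separable, so gradient descent decouples: s follows -∂F/∂s, t follows -∂F/∂t.
∂F/∂s = -12s(s + 3)(s + 4); at s=-1 this is 72, so s decreases.
∂F/∂t = 6(t - 3)(t + 2); at t=5 this is 84, so t decreases.
s converges to its nearest critical value -3 (a local min of the s-part); t converges to 3. The iterate converges to (-3, 3).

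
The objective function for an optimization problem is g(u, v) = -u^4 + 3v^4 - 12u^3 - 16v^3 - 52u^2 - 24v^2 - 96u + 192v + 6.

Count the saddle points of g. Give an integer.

g separates as a function of u plus a function of v, so ∇g=0 decouples.
∂g/∂u = -4(u + 2)(u + 3)(u + 4) = 0 at u ∈ {-4, -3, -2}; ∂g/∂v = 12(v - 4)(v - 2)(v + 2) = 0 at v ∈ {-2, 2, 4}.
The Hessian is diagonal: diag(g_uu, g_vv). Second derivatives: g_uu(-4)=-8, g_uu(-3)=4, g_uu(-2)=-8; g_vv(-2)=288, g_vv(2)=-96, g_vv(4)=144.
Saddle points occur where the two diagonal entries have opposite signs: (-4, -2), (-4, 4), (-3, 2), (-2, -2), (-2, 4). Count: 5.

5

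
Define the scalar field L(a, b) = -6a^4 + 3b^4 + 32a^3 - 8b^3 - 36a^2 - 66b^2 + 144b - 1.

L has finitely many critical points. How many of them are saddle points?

L separates as a function of a plus a function of b, so ∇L=0 decouples.
∂L/∂a = -24a(a - 3)(a - 1) = 0 at a ∈ {0, 1, 3}; ∂L/∂b = 12(b - 4)(b - 1)(b + 3) = 0 at b ∈ {-3, 1, 4}.
The Hessian is diagonal: diag(L_aa, L_bb). Second derivatives: L_aa(0)=-72, L_aa(1)=48, L_aa(3)=-144; L_bb(-3)=336, L_bb(1)=-144, L_bb(4)=252.
Saddle points occur where the two diagonal entries have opposite signs: (0, -3), (0, 4), (1, 1), (3, -3), (3, 4). Count: 5.

5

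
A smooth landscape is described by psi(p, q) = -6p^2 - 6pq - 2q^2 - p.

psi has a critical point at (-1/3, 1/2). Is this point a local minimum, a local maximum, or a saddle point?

The Hessian of psi is constant: H = [[-12, -6], [-6, -4]].
det(H) = (-12)·(-4) − (-6)² = 12.
det(H) > 0 and tr(H) = -16 < 0, so H is negative definite and the point is a local maximum.

local maximum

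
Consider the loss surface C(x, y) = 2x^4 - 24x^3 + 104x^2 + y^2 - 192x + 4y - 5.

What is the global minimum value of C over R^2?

-137

C(x,y) separates as P(x) + Q(y) − 5, so its minimum is min P + min Q − 5.
P'(x) = 8(x - 4)(x - 3)(x - 2) vanishes at x ∈ {2, 3, 4}; Q'(y) = 2y + 4 vanishes at y ∈ {-2}.
Local minima of P (where P''>0): P(2)=-128, P(4)=-128. Local minima of Q: Q(-2)=-4.
So the global minimum of C is P(2) + Q(-2) − 5 = -128 − 4 − 5 = -137, attained at (2, -2).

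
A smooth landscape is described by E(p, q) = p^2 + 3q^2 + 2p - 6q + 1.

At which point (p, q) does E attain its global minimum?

E(p,q) separates as A(p) + B(q) + 1, so its minimum is min A + min B + 1.
A'(p) = 2p + 2 vanishes at p ∈ {-1}; B'(q) = 6q - 6 vanishes at q ∈ {1}.
Local minima of A (where A''>0): A(-1)=-1. Local minima of B: B(1)=-3.
So the global minimum of E is A(-1) + B(1) + 1 = -1 − 3 + 1 = -3, attained at (-1, 1).

(-1, 1)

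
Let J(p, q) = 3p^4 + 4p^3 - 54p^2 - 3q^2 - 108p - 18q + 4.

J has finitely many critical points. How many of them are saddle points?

2

J separates as a function of p plus a function of q, so ∇J=0 decouples.
∂J/∂p = 12(p - 3)(p + 1)(p + 3) = 0 at p ∈ {-3, -1, 3}; ∂J/∂q = -6(q + 3) = 0 at q ∈ {-3}.
The Hessian is diagonal: diag(J_pp, J_qq). Second derivatives: J_pp(-3)=144, J_pp(-1)=-96, J_pp(3)=288; J_qq(-3)=-6.
Saddle points occur where the two diagonal entries have opposite signs: (-3, -3), (3, -3). Count: 2.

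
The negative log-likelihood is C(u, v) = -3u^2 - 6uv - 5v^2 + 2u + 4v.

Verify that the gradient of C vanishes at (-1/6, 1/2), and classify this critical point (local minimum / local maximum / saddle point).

local maximum

∇C = (-6u - 6v + 2, -6u - 10v + 4); substituting (-1/6, 1/2) gives ∇C = (0, 0), so (-1/6, 1/2) is indeed a critical point.
The Hessian of C is constant: H = [[-6, -6], [-6, -10]].
det(H) = (-6)·(-10) − (-6)² = 24.
det(H) > 0 and tr(H) = -16 < 0, so H is negative definite and the point is a local maximum.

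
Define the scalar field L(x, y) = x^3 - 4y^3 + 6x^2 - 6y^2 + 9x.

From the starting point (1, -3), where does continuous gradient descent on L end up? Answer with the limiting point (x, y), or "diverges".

(-1, -1)

L is separable, so gradient descent decouples: x follows -∂L/∂x, y follows -∂L/∂y.
∂L/∂x = 3(x + 1)(x + 3); at x=1 this is 24, so x decreases.
∂L/∂y = -12y(y + 1); at y=-3 this is -72, so y increases.
x converges to its nearest critical value -1 (a local min of the x-part); y converges to -1. The iterate converges to (-1, -1).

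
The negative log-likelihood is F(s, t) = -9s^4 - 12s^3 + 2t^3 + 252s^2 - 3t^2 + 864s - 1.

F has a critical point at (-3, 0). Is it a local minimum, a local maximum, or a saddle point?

local maximum

The mixed partial ∂²F/∂s∂t is 0, so the Hessian at any point is diag(F_ss, F_tt) = diag(36(-3s^2 - 2s + 14), 6(2t - 1)).
At (-3, 0): H = diag(-252, -6).
Both eigenvalues are negative, so H is negative definite: a local maximum.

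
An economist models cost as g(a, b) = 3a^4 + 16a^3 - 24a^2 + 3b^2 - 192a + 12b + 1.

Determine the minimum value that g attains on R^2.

-315

g(a,b) separates as P(a) + Q(b) + 1, so its minimum is min P + min Q + 1.
P'(a) = 12(a - 2)(a + 2)(a + 4) vanishes at a ∈ {-4, -2, 2}; Q'(b) = 6b + 12 vanishes at b ∈ {-2}.
Local minima of P (where P''>0): P(-4)=128, P(2)=-304. Local minima of Q: Q(-2)=-12.
So the global minimum of g is P(2) + Q(-2) + 1 = -304 − 12 + 1 = -315, attained at (2, -2).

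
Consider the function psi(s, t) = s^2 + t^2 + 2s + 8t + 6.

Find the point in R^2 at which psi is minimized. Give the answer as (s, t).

psi(s,t) separates as P(s) + Q(t) + 6, so its minimum is min P + min Q + 6.
P'(s) = 2s + 2 vanishes at s ∈ {-1}; Q'(t) = 2(t + 4) vanishes at t ∈ {-4}.
Local minima of P (where P''>0): P(-1)=-1. Local minima of Q: Q(-4)=-16.
So the global minimum of psi is P(-1) + Q(-4) + 6 = -1 − 16 + 6 = -11, attained at (-1, -4).

(-1, -4)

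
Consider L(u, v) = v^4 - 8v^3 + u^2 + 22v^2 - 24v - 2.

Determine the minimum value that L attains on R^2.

L(u,v) separates as P(u) + Q(v) − 2, so its minimum is min P + min Q − 2.
P'(u) = 2u vanishes at u ∈ {0}; Q'(v) = 4(v - 3)(v - 2)(v - 1) vanishes at v ∈ {1, 2, 3}.
Local minima of P (where P''>0): P(0)=0. Local minima of Q: Q(1)=-9, Q(3)=-9.
So the global minimum of L is P(0) + Q(1) − 2 = 0 − 9 − 2 = -11, attained at (0, 1).

-11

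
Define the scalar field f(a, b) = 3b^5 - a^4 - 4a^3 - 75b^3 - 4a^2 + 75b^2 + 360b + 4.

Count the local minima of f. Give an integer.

f separates as a function of a plus a function of b, so ∇f=0 decouples.
∂f/∂a = -4a(a + 1)(a + 2) = 0 at a ∈ {-2, -1, 0}; ∂f/∂b = 15(b - 3)(b - 2)(b + 1)(b + 4) = 0 at b ∈ {-4, -1, 2, 3}.
The Hessian is diagonal: diag(f_aa, f_bb). Second derivatives: f_aa(-2)=-8, f_aa(-1)=4, f_aa(0)=-8; f_bb(-4)=-1890, f_bb(-1)=540, f_bb(2)=-270, f_bb(3)=420.
Local minima occur where both diagonal entries positive: (-1, -1), (-1, 3). Count: 2.

2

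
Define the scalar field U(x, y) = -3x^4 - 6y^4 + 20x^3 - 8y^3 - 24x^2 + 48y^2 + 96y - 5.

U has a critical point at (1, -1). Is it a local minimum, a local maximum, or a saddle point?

local minimum

The mixed partial ∂²U/∂x∂y is 0, so the Hessian at any point is diag(U_xx, U_yy) = diag(12(-3x^2 + 10x - 4), 24(-3y^2 - 2y + 4)).
At (1, -1): H = diag(36, 72).
Both eigenvalues are positive, so H is positive definite: a local minimum.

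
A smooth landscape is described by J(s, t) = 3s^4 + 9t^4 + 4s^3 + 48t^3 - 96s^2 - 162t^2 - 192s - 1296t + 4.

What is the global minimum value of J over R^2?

J(s,t) separates as P(s) + Q(t) + 4, so its minimum is min P + min Q + 4.
P'(s) = 12(s - 4)(s + 1)(s + 4) vanishes at s ∈ {-4, -1, 4}; Q'(t) = 36(t - 3)(t + 3)(t + 4) vanishes at t ∈ {-4, -3, 3}.
Local minima of P (where P''>0): P(-4)=-256, P(4)=-1280. Local minima of Q: Q(-4)=1824, Q(3)=-3321.
So the global minimum of J is P(4) + Q(3) + 4 = -1280 − 3321 + 4 = -4597, attained at (4, 3).

-4597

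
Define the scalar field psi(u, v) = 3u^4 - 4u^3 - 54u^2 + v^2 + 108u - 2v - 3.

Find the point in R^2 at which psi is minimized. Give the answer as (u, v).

(-3, 1)

psi(u,v) separates as P(u) + Q(v) − 3, so its minimum is min P + min Q − 3.
P'(u) = 12(u - 3)(u - 1)(u + 3) vanishes at u ∈ {-3, 1, 3}; Q'(v) = 2v - 2 vanishes at v ∈ {1}.
Local minima of P (where P''>0): P(-3)=-459, P(3)=-27. Local minima of Q: Q(1)=-1.
So the global minimum of psi is P(-3) + Q(1) − 3 = -459 − 1 − 3 = -463, attained at (-3, 1).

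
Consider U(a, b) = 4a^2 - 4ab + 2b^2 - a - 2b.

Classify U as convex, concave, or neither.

U is quadratic, so its Hessian is the constant matrix H = [[8, -4], [-4, 4]].
det(H) = 16, tr(H) = 12.
det(H) > 0 and tr(H) > 0, so H is positive definite everywhere: convex.

convex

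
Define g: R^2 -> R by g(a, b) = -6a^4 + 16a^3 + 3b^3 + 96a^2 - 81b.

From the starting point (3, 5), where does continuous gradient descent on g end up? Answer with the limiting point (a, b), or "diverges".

(0, 3)

g is separable, so gradient descent decouples: a follows -∂g/∂a, b follows -∂g/∂b.
∂g/∂a = -24a(a - 4)(a + 2); at a=3 this is 360, so a decreases.
∂g/∂b = 9(b - 3)(b + 3); at b=5 this is 144, so b decreases.
a converges to its nearest critical value 0 (a local min of the a-part); b converges to 3. The iterate converges to (0, 3).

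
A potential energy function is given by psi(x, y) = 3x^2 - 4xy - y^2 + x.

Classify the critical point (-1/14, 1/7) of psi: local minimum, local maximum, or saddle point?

saddle point

The Hessian of psi is constant: H = [[6, -4], [-4, -2]].
det(H) = 6·(-2) − (-4)² = -28.
Since det(H) < 0, H is indefinite and the critical point is a saddle point.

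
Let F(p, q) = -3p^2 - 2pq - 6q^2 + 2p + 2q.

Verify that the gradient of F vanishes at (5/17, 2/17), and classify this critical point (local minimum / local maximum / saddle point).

∇F = (-6p - 2q + 2, -2p - 12q + 2); substituting (5/17, 2/17) gives ∇F = (0, 0), so (5/17, 2/17) is indeed a critical point.
The Hessian of F is constant: H = [[-6, -2], [-2, -12]].
det(H) = (-6)·(-12) − (-2)² = 68.
det(H) > 0 and tr(H) = -18 < 0, so H is negative definite and the point is a local maximum.

local maximum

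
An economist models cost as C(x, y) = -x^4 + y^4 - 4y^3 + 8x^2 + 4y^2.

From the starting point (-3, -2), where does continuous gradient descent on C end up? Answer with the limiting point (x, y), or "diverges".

C is separable, so gradient descent decouples: x follows -∂C/∂x, y follows -∂C/∂y.
∂C/∂x = -4x(x - 2)(x + 2); at x=-3 this is 60, so x decreases.
∂C/∂y = 4y(y - 2)(y - 1); at y=-2 this is -96, so y increases.
The x-coordinate has no critical point in that direction and runs off to infinity.

diverges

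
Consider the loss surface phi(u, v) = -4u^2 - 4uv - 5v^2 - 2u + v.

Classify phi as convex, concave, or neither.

concave

phi is quadratic, so its Hessian is the constant matrix H = [[-8, -4], [-4, -10]].
det(H) = 64, tr(H) = -18.
det(H) > 0 and tr(H) < 0, so H is negative definite everywhere: concave.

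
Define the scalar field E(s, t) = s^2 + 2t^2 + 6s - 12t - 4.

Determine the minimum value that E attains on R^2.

E(s,t) separates as P(s) + Q(t) − 4, so its minimum is min P + min Q − 4.
P'(s) = 2s + 6 vanishes at s ∈ {-3}; Q'(t) = 4(t - 3) vanishes at t ∈ {3}.
Local minima of P (where P''>0): P(-3)=-9. Local minima of Q: Q(3)=-18.
So the global minimum of E is P(-3) + Q(3) − 4 = -9 − 18 − 4 = -31, attained at (-3, 3).

-31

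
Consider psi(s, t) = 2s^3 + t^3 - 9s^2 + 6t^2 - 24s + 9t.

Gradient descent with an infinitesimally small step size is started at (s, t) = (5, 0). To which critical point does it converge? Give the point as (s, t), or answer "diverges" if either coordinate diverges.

(4, -1)

psi is separable, so gradient descent decouples: s follows -∂psi/∂s, t follows -∂psi/∂t.
∂psi/∂s = 6(s - 4)(s + 1); at s=5 this is 36, so s decreases.
∂psi/∂t = 3(t + 1)(t + 3); at t=0 this is 9, so t decreases.
s converges to its nearest critical value 4 (a local min of the s-part); t converges to -1. The iterate converges to (4, -1).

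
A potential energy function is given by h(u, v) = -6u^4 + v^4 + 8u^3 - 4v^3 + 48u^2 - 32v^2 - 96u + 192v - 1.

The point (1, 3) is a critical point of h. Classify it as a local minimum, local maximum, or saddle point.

saddle point

The mixed partial ∂²h/∂u∂v is 0, so the Hessian at any point is diag(h_uu, h_vv) = diag(24(-3u^2 + 2u + 4), 4(3v^2 - 6v - 16)).
At (1, 3): H = diag(72, -28).
The eigenvalues have opposite signs, so H is indefinite: a saddle point.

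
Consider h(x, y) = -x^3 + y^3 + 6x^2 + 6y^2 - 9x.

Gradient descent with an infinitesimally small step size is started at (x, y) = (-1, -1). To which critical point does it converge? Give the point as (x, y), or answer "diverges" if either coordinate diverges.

(1, 0)

h is separable, so gradient descent decouples: x follows -∂h/∂x, y follows -∂h/∂y.
∂h/∂x = -3(x - 3)(x - 1); at x=-1 this is -24, so x increases.
∂h/∂y = 3y(y + 4); at y=-1 this is -9, so y increases.
x converges to its nearest critical value 1 (a local min of the x-part); y converges to 0. The iterate converges to (1, 0).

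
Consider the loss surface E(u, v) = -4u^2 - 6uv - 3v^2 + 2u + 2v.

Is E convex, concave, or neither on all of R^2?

E is quadratic, so its Hessian is the constant matrix H = [[-8, -6], [-6, -6]].
det(H) = 12, tr(H) = -14.
det(H) > 0 and tr(H) < 0, so H is negative definite everywhere: concave.

concave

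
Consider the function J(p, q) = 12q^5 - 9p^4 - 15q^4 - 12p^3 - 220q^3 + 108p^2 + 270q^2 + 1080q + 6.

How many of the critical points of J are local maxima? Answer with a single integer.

4

J separates as a function of p plus a function of q, so ∇J=0 decouples.
∂J/∂p = -36p(p - 2)(p + 3) = 0 at p ∈ {-3, 0, 2}; ∂J/∂q = 60(q - 3)(q - 2)(q + 1)(q + 3) = 0 at q ∈ {-3, -1, 2, 3}.
The Hessian is diagonal: diag(J_pp, J_qq). Second derivatives: J_pp(-3)=-540, J_pp(0)=216, J_pp(2)=-360; J_qq(-3)=-3600, J_qq(-1)=1440, J_qq(2)=-900, J_qq(3)=1440.
Local maxima occur where both diagonal entries negative: (-3, -3), (-3, 2), (2, -3), (2, 2). Count: 4.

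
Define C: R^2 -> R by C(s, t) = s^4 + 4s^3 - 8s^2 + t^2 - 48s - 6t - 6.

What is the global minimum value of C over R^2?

-95

C(s,t) separates as P(s) + Q(t) − 6, so its minimum is min P + min Q − 6.
P'(s) = 4(s - 2)(s + 2)(s + 3) vanishes at s ∈ {-3, -2, 2}; Q'(t) = 2(t - 3) vanishes at t ∈ {3}.
Local minima of P (where P''>0): P(-3)=45, P(2)=-80. Local minima of Q: Q(3)=-9.
So the global minimum of C is P(2) + Q(3) − 6 = -80 − 9 − 6 = -95, attained at (2, 3).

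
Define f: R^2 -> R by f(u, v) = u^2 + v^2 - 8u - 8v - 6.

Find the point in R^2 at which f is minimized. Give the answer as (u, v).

(4, 4)

f(u,v) separates as P(u) + Q(v) − 6, so its minimum is min P + min Q − 6.
P'(u) = 2u - 8 vanishes at u ∈ {4}; Q'(v) = 2v - 8 vanishes at v ∈ {4}.
Local minima of P (where P''>0): P(4)=-16. Local minima of Q: Q(4)=-16.
So the global minimum of f is P(4) + Q(4) − 6 = -16 − 16 − 6 = -38, attained at (4, 4).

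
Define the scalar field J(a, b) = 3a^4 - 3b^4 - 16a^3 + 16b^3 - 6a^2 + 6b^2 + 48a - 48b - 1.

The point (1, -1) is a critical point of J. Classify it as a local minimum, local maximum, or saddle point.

local maximum

The mixed partial ∂²J/∂a∂b is 0, so the Hessian at any point is diag(J_aa, J_bb) = diag(12(3a^2 - 8a - 1), 12(-3b^2 + 8b + 1)).
At (1, -1): H = diag(-72, -120).
Both eigenvalues are negative, so H is negative definite: a local maximum.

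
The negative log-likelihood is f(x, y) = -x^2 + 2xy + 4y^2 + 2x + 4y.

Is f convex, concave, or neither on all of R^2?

neither

f is quadratic, so its Hessian is the constant matrix H = [[-2, 2], [2, 8]].
det(H) = -20, tr(H) = 6.
det(H) < 0, so H is indefinite: neither convex nor concave.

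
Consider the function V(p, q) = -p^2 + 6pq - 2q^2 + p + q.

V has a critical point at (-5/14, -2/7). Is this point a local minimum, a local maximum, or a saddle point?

saddle point

The Hessian of V is constant: H = [[-2, 6], [6, -4]].
det(H) = (-2)·(-4) − 6² = -28.
Since det(H) < 0, H is indefinite and the critical point is a saddle point.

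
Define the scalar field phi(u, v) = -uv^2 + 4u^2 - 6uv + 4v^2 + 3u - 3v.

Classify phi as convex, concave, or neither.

neither

The term -uv^2 is cubic, so the Hessian is not constant.
∂²phi/∂v² = -2u + 8, which takes both signs as u varies (negative for sufficiently large u). A diagonal entry of the Hessian changing sign means the Hessian is neither positive- nor negative-semidefinite on all of R^2.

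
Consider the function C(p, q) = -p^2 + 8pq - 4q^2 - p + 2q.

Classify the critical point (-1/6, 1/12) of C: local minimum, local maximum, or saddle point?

The Hessian of C is constant: H = [[-2, 8], [8, -8]].
det(H) = (-2)·(-8) − 8² = -48.
Since det(H) < 0, H is indefinite and the critical point is a saddle point.

saddle point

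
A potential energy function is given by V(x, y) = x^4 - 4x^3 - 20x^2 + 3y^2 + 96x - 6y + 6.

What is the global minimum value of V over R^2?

V(x,y) separates as P(x) + Q(y) + 6, so its minimum is min P + min Q + 6.
P'(x) = 4(x - 4)(x - 2)(x + 3) vanishes at x ∈ {-3, 2, 4}; Q'(y) = 6y - 6 vanishes at y ∈ {1}.
Local minima of P (where P''>0): P(-3)=-279, P(4)=64. Local minima of Q: Q(1)=-3.
So the global minimum of V is P(-3) + Q(1) + 6 = -279 − 3 + 6 = -276, attained at (-3, 1).

-276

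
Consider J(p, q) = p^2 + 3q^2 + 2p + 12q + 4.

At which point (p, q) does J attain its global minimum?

(-1, -2)

J(p,q) separates as A(p) + B(q) + 4, so its minimum is min A + min B + 4.
A'(p) = 2p + 2 vanishes at p ∈ {-1}; B'(q) = 6q + 12 vanishes at q ∈ {-2}.
Local minima of A (where A''>0): A(-1)=-1. Local minima of B: B(-2)=-12.
So the global minimum of J is A(-1) + B(-2) + 4 = -1 − 12 + 4 = -9, attained at (-1, -2).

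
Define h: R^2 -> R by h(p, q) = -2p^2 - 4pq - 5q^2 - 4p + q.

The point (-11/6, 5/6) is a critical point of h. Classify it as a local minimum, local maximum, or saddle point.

local maximum

The Hessian of h is constant: H = [[-4, -4], [-4, -10]].
det(H) = (-4)·(-10) − (-4)² = 24.
det(H) > 0 and tr(H) = -14 < 0, so H is negative definite and the point is a local maximum.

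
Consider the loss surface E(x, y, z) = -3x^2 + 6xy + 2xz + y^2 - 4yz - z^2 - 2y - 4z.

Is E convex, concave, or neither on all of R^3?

neither

E is quadratic, so its Hessian is the constant matrix H = [[-6, 6, 2], [6, 2, -4], [2, -4, -2]].
Leading principal minors: -6, -48, 88.
Neither pattern holds ⇒ H is indefinite ⇒ neither convex nor concave.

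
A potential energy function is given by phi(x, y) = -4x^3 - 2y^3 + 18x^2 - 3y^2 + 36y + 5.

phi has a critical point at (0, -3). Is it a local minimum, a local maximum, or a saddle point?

local minimum

The mixed partial ∂²phi/∂x∂y is 0, so the Hessian at any point is diag(phi_xx, phi_yy) = diag(12(-2x + 3), -6(2y + 1)).
At (0, -3): H = diag(36, 30).
Both eigenvalues are positive, so H is positive definite: a local minimum.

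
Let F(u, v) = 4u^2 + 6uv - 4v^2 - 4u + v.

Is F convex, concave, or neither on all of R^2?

neither

F is quadratic, so its Hessian is the constant matrix H = [[8, 6], [6, -8]].
det(H) = -100, tr(H) = 0.
det(H) < 0, so H is indefinite: neither convex nor concave.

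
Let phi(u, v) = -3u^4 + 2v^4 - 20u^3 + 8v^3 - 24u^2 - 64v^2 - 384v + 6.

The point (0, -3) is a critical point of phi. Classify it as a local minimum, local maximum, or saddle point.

The mixed partial ∂²phi/∂u∂v is 0, so the Hessian at any point is diag(phi_uu, phi_vv) = diag(-12(3u^2 + 10u + 4), 8(3v^2 + 6v - 16)).
At (0, -3): H = diag(-48, -56).
Both eigenvalues are negative, so H is negative definite: a local maximum.

local maximum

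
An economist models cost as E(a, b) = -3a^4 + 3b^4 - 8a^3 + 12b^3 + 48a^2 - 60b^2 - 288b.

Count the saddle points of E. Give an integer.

5

E separates as a function of a plus a function of b, so ∇E=0 decouples.
∂E/∂a = -12a(a - 2)(a + 4) = 0 at a ∈ {-4, 0, 2}; ∂E/∂b = 12(b - 3)(b + 2)(b + 4) = 0 at b ∈ {-4, -2, 3}.
The Hessian is diagonal: diag(E_aa, E_bb). Second derivatives: E_aa(-4)=-288, E_aa(0)=96, E_aa(2)=-144; E_bb(-4)=168, E_bb(-2)=-120, E_bb(3)=420.
Saddle points occur where the two diagonal entries have opposite signs: (-4, -4), (-4, 3), (0, -2), (2, -4), (2, 3). Count: 5.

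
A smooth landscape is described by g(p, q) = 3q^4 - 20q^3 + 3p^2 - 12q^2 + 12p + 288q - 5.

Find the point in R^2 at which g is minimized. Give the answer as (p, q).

(-2, -2)

g(p,q) separates as A(p) + B(q) − 5, so its minimum is min A + min B − 5.
A'(p) = 6p + 12 vanishes at p ∈ {-2}; B'(q) = 12(q - 4)(q - 3)(q + 2) vanishes at q ∈ {-2, 3, 4}.
Local minima of A (where A''>0): A(-2)=-12. Local minima of B: B(-2)=-416, B(4)=448.
So the global minimum of g is A(-2) + B(-2) − 5 = -12 − 416 − 5 = -433, attained at (-2, -2).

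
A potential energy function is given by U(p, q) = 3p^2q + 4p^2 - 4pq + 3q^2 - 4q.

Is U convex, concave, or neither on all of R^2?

The term 3p^2q is cubic, so the Hessian is not constant.
∂²U/∂p² = 6q + 8, which takes both signs as q varies (negative for sufficiently negative q). A diagonal entry of the Hessian changing sign means the Hessian is neither positive- nor negative-semidefinite on all of R^2.

neither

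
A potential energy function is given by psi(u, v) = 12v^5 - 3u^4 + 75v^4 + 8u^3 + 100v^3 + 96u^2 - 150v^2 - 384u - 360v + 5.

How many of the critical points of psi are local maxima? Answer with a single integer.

psi separates as a function of u plus a function of v, so ∇psi=0 decouples.
∂psi/∂u = -12(u - 4)(u - 2)(u + 4) = 0 at u ∈ {-4, 2, 4}; ∂psi/∂v = 60(v - 1)(v + 1)(v + 2)(v + 3) = 0 at v ∈ {-3, -2, -1, 1}.
The Hessian is diagonal: diag(psi_uu, psi_vv). Second derivatives: psi_uu(-4)=-576, psi_uu(2)=144, psi_uu(4)=-192; psi_vv(-3)=-480, psi_vv(-2)=180, psi_vv(-1)=-240, psi_vv(1)=1440.
Local maxima occur where both diagonal entries negative: (-4, -3), (-4, -1), (4, -3), (4, -1). Count: 4.

4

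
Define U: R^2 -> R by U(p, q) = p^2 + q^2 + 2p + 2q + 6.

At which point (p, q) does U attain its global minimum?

U(p,q) separates as A(p) + B(q) + 6, so its minimum is min A + min B + 6.
A'(p) = 2p + 2 vanishes at p ∈ {-1}; B'(q) = 2q + 2 vanishes at q ∈ {-1}.
Local minima of A (where A''>0): A(-1)=-1. Local minima of B: B(-1)=-1.
So the global minimum of U is A(-1) + B(-1) + 6 = -1 − 1 + 6 = 4, attained at (-1, -1).

(-1, -1)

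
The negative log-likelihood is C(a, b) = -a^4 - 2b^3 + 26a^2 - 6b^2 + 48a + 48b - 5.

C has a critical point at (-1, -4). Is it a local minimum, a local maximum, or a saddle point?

local minimum

The mixed partial ∂²C/∂a∂b is 0, so the Hessian at any point is diag(C_aa, C_bb) = diag(4(-3a^2 + 13), -12(b + 1)).
At (-1, -4): H = diag(40, 36).
Both eigenvalues are positive, so H is positive definite: a local minimum.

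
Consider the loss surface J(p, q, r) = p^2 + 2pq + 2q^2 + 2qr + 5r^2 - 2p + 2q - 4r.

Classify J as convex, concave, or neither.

convex

J is quadratic, so its Hessian is the constant matrix H = [[2, 2, 0], [2, 4, 2], [0, 2, 10]].
Leading principal minors: 2, 4, 32.
All positive ⇒ H ≻ 0 ⇒ convex.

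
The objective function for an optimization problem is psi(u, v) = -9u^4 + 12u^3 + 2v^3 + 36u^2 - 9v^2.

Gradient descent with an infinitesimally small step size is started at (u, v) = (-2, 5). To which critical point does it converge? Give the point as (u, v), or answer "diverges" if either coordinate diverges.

psi is separable, so gradient descent decouples: u follows -∂psi/∂u, v follows -∂psi/∂v.
∂psi/∂u = -36u(u - 2)(u + 1); at u=-2 this is 288, so u decreases.
∂psi/∂v = 6v(v - 3); at v=5 this is 60, so v decreases.
The u-coordinate has no critical point in that direction and runs off to infinity.

diverges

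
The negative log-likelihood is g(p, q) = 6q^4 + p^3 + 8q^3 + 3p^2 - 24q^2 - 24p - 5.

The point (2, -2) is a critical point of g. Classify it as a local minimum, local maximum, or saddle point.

The mixed partial ∂²g/∂p∂q is 0, so the Hessian at any point is diag(g_pp, g_qq) = diag(6(p + 1), 24(3q^2 + 2q - 2)).
At (2, -2): H = diag(18, 144).
Both eigenvalues are positive, so H is positive definite: a local minimum.

local minimum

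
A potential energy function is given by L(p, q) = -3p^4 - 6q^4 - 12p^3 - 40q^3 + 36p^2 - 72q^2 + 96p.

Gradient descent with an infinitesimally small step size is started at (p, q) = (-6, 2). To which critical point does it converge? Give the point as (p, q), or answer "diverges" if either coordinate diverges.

diverges

L is separable, so gradient descent decouples: p follows -∂L/∂p, q follows -∂L/∂q.
∂L/∂p = -12(p - 2)(p + 1)(p + 4); at p=-6 this is 960, so p decreases.
∂L/∂q = -24q(q + 2)(q + 3); at q=2 this is -960, so q increases.
The p-coordinate has no critical point in that direction and runs off to infinity.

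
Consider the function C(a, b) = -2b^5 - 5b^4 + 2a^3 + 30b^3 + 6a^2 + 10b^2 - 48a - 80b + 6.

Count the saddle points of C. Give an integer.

4

C separates as a function of a plus a function of b, so ∇C=0 decouples.
∂C/∂a = 6(a - 2)(a + 4) = 0 at a ∈ {-4, 2}; ∂C/∂b = -10(b - 2)(b - 1)(b + 1)(b + 4) = 0 at b ∈ {-4, -1, 1, 2}.
The Hessian is diagonal: diag(C_aa, C_bb). Second derivatives: C_aa(-4)=-36, C_aa(2)=36; C_bb(-4)=900, C_bb(-1)=-180, C_bb(1)=100, C_bb(2)=-180.
Saddle points occur where the two diagonal entries have opposite signs: (-4, -4), (-4, 1), (2, -1), (2, 2). Count: 4.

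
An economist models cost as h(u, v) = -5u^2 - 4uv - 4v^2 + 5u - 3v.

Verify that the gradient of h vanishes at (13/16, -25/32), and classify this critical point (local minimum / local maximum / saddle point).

local maximum

∇h = (-10u - 4v + 5, -4u - 8v - 3); substituting (13/16, -25/32) gives ∇h = (0, 0), so (13/16, -25/32) is indeed a critical point.
The Hessian of h is constant: H = [[-10, -4], [-4, -8]].
det(H) = (-10)·(-8) − (-4)² = 64.
det(H) > 0 and tr(H) = -18 < 0, so H is negative definite and the point is a local maximum.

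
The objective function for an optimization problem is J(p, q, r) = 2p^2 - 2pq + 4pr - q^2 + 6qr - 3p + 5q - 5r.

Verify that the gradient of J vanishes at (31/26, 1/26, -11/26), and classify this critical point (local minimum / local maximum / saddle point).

saddle point

∇J = (4p - 2q + 4r - 3, -2p - 2q + 6r + 5, 4p + 6q - 5); substituting (31/26, 1/26, -11/26) gives ∇J = (0, 0, 0), so (31/26, 1/26, -11/26) is indeed a critical point.
The Hessian is constant: H = [[4, -2, 4], [-2, -2, 6], [4, 6, 0]].
Leading principal minors: Δ₁ = 4, Δ₂ = -12, Δ₃ = -208.
The minors fit neither the all-positive nor the alternating-sign pattern, so H is indefinite: a saddle point.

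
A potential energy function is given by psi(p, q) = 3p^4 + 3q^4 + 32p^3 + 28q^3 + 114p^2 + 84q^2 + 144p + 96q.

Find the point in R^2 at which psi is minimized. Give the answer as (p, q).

(-1, -4)

psi(p,q) separates as A(p) + B(q), so its minimum is min A + min B.
A'(p) = 12(p + 1)(p + 3)(p + 4) vanishes at p ∈ {-4, -3, -1}; B'(q) = 12(q + 1)(q + 2)(q + 4) vanishes at q ∈ {-4, -2, -1}.
Local minima of A (where A''>0): A(-4)=-32, A(-1)=-59. Local minima of B: B(-4)=-64, B(-1)=-37.
So the global minimum of psi is A(-1) + B(-4) = -59 − 64 = -123, attained at (-1, -4).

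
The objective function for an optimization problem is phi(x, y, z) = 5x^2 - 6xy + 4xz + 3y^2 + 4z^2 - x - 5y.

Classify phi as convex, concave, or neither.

phi is quadratic, so its Hessian is the constant matrix H = [[10, -6, 4], [-6, 6, 0], [4, 0, 8]].
Leading principal minors: 10, 24, 96.
All positive ⇒ H ≻ 0 ⇒ convex.

convex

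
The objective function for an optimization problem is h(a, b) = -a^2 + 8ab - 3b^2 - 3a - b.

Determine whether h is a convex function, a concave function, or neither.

neither

h is quadratic, so its Hessian is the constant matrix H = [[-2, 8], [8, -6]].
det(H) = -52, tr(H) = -8.
det(H) < 0, so H is indefinite: neither convex nor concave.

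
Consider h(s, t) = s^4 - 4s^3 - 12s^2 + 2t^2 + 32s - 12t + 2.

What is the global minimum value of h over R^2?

-80

h(s,t) separates as P(s) + Q(t) + 2, so its minimum is min P + min Q + 2.
P'(s) = 4(s - 4)(s - 1)(s + 2) vanishes at s ∈ {-2, 1, 4}; Q'(t) = 4(t - 3) vanishes at t ∈ {3}.
Local minima of P (where P''>0): P(-2)=-64, P(4)=-64. Local minima of Q: Q(3)=-18.
So the global minimum of h is P(-2) + Q(3) + 2 = -64 − 18 + 2 = -80, attained at (-2, 3).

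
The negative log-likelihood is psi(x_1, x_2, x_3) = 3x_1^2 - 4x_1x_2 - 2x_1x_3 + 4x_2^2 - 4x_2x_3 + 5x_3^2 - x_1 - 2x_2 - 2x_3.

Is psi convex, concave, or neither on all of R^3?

convex

psi is quadratic, so its Hessian is the constant matrix H = [[6, -4, -2], [-4, 8, -4], [-2, -4, 10]].
Leading principal minors: 6, 32, 128.
All positive ⇒ H ≻ 0 ⇒ convex.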